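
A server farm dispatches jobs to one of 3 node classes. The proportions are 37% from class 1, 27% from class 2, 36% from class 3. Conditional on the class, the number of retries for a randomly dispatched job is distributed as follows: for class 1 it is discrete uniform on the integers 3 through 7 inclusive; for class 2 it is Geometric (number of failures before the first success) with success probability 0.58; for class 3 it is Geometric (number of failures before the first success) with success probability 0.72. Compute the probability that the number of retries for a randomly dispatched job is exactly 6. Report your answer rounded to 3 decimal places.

0.075

Conditional on each class, P(X = 6): 1: 0.2; 2: 0.00318364; 3: 0.000346961.
By total probability, P(X = 6) = 0.37·0.2 + 0.27·0.00318364 + 0.36·0.000346961 = 0.0749845.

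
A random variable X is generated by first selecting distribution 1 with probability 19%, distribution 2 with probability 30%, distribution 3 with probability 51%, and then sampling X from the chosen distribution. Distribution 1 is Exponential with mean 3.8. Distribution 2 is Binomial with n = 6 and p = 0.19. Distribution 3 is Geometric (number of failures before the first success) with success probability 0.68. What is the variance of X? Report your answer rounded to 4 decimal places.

4.9196

Per component, 1: μ=3.8, E[X²]=28.88; 2: μ=1.14, E[X²]=2.223; 3: μ=0.470588, E[X²]=0.913495.
E[X] = 0.19·3.8 + 0.3·1.14 + 0.51·0.470588 = 1.304.
E[X²] = 0.19·28.88 + 0.3·2.223 + 0.51·0.913495 = 6.61998.
Var(X) = E[X²] − (E[X])² = 6.61998 − 1.70042 = 4.91957.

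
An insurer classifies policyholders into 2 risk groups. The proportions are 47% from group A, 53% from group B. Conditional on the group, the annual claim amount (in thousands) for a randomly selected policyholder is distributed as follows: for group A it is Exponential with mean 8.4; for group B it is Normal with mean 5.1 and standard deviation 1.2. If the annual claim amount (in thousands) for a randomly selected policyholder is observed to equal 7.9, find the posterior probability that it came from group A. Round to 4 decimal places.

0.6535

Likelihoods f(7.9 | ·): A: 0.0464812; B: 0.0218516.
Posterior ∝ prior × likelihood. Numerator for A: 0.47·0.0464812 = 0.0218462.
Normalizing constant: 0.47·0.0464812 + 0.53·0.0218516 = 0.0334275.
P(A | observation) = 0.0218462 / 0.0334275 = 0.653539.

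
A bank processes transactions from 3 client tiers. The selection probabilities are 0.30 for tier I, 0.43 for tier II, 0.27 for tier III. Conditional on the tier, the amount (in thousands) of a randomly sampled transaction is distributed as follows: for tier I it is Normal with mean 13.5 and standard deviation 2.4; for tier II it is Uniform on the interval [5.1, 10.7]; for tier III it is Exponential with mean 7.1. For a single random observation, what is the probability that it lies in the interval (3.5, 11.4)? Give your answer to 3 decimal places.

Conditional on each tier, P(3.5 < X < 11.4): I: 0.190771; II: 1; III: 0.410055.
By total probability, P(3.5 < X < 11.4) = 0.3·0.190771 + 0.43·1 + 0.27·0.410055 = 0.597946.

0.598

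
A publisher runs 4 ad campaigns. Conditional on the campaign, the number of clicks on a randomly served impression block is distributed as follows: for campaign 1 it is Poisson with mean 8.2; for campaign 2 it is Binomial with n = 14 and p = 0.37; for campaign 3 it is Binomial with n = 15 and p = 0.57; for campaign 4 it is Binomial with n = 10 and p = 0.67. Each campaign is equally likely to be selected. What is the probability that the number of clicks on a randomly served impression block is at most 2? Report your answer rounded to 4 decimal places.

0.0196

Conditional on each campaign, P(X ≤ 2): 1: 0.0117607; 2: 0.0630091; 3: 0.000652526; 4: 0.00316729.
By total probability, P(X ≤ 2) = 0.25·0.0117607 + 0.25·0.0630091 + 0.25·0.000652526 + 0.25·0.00316729 = 0.0196474.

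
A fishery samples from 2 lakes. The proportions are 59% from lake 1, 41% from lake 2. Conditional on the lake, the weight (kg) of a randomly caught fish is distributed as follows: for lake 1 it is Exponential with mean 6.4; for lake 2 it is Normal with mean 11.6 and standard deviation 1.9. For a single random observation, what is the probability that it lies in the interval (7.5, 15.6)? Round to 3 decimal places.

Conditional on each lake, P(7.5 < X < 15.6): 1: 0.222407; 2: 0.966898.
By total probability, P(7.5 < X < 15.6) = 0.59·0.222407 + 0.41·0.966898 = 0.527648.

0.528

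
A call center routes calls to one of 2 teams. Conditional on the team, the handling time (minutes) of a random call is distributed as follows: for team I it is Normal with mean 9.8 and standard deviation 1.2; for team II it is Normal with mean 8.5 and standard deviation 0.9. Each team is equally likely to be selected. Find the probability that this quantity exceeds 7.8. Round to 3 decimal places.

0.867

Conditional on each team, P(X > 7.8): I: 0.95221; II: 0.78165.
By total probability, P(X > 7.8) = 0.5·0.95221 + 0.5·0.78165 = 0.86693.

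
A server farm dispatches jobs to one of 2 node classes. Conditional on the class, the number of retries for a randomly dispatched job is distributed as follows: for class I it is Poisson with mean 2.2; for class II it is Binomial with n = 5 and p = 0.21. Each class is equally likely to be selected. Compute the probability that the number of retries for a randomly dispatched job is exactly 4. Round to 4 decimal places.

0.0579

Conditional on each class, P(X = 4): I: 0.108151; II: 0.007682.
By total probability, P(X = 4) = 0.5·0.108151 + 0.5·0.007682 = 0.0579166.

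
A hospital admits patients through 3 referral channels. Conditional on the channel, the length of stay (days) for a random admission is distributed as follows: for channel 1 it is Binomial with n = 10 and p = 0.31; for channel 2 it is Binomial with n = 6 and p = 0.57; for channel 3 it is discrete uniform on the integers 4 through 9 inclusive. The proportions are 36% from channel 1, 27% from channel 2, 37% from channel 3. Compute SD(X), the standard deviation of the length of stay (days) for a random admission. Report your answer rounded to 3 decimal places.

Per component, 1: μ=3.1, E[X²]=11.749; 2: μ=3.42, E[X²]=13.167; 3: μ=6.5, E[X²]=45.1667.
E[X] = 0.36·3.1 + 0.27·3.42 + 0.37·6.5 = 4.4444.
E[X²] = 0.36·11.749 + 0.27·13.167 + 0.37·45.1667 = 24.4964.
Var(X) = E[X²] − (E[X])² = 24.4964 − 19.7527 = 4.74371.
SD(X) = √4.74371 = 2.178.

2.178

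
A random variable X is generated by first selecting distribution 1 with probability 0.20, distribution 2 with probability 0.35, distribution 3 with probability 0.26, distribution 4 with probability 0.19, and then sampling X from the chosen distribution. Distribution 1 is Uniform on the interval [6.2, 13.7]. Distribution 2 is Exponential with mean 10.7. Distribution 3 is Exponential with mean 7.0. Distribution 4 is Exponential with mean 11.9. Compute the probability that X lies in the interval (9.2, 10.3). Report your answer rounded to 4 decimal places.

Conditional on each component, P(9.2 < X < 10.3): 1: 0.146667; 2: 0.041349; 3: 0.0390689; 4: 0.0407541.
By total probability, P(9.2 < X < 10.3) = 0.2·0.146667 + 0.35·0.041349 + 0.26·0.0390689 + 0.19·0.0407541 = 0.0617067.

0.0617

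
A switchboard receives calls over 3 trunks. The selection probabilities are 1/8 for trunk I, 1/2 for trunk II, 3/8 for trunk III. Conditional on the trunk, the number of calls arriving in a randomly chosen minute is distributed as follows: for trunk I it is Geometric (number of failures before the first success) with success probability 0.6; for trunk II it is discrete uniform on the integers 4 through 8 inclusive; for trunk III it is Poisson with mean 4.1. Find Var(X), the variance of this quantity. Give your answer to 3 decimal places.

Per component, I: μ=0.666667, E[X²]=1.55556; II: μ=6, E[X²]=38; III: μ=4.1, E[X²]=20.91.
E[X] = 0.125·0.666667 + 0.5·6 + 0.375·4.1 = 4.62083.
E[X²] = 0.125·1.55556 + 0.5·38 + 0.375·20.91 = 27.0357.
Var(X) = E[X²] − (E[X])² = 27.0357 − 21.3521 = 5.68359.

5.684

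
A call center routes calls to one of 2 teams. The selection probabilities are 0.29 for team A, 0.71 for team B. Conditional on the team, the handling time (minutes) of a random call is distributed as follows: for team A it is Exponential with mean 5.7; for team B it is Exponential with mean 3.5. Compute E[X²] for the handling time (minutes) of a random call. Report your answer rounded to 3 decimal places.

For each component E[X²] = Var + (mean)², giving A: 64.98; B: 24.5.
Overall E[X²] = 0.29·64.98 + 0.71·24.5 = 36.2392.

36.239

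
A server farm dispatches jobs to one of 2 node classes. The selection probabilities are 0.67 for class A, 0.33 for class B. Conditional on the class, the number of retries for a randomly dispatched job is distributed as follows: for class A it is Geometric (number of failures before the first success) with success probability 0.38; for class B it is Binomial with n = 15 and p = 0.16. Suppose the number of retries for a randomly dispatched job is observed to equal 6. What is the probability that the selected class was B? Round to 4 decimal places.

0.2852

Likelihoods P(X=6 | ·): A: 0.0215841; B: 0.0174839.
Posterior ∝ prior × likelihood. Numerator for B: 0.33·0.0174839 = 0.00576968.
Normalizing constant: 0.67·0.0215841 + 0.33·0.0174839 = 0.020231.
P(B | observation) = 0.00576968 / 0.020231 = 0.28519.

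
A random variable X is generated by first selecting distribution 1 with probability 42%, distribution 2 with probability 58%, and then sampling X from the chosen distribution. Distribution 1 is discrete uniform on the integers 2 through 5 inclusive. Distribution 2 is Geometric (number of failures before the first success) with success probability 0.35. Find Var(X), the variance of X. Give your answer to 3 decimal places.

Per component, 1: μ=3.5, E[X²]=13.5; 2: μ=1.85714, E[X²]=8.7551.
E[X] = 0.42·3.5 + 0.58·1.85714 = 2.54714.
E[X²] = 0.42·13.5 + 0.58·8.7551 = 10.748.
Var(X) = E[X²] − (E[X])² = 10.748 − 6.48794 = 4.26002.

4.260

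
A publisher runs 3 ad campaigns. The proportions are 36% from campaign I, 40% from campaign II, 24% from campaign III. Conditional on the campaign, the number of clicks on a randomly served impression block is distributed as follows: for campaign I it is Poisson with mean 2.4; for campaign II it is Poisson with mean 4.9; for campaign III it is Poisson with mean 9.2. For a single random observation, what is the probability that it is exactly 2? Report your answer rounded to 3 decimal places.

Conditional on each campaign, P(X = 2): I: 0.261268; II: 0.0893962; III: 0.00427599.
By total probability, P(X = 2) = 0.36·0.261268 + 0.4·0.0893962 + 0.24·0.00427599 = 0.130841.

0.131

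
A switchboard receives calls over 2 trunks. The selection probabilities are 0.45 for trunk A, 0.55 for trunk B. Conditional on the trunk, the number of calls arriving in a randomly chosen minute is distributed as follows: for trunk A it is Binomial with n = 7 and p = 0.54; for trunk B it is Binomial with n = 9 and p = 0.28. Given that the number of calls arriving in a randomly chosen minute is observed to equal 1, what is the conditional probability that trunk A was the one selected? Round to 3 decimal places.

0.139

Likelihoods P(X=1 | ·): A: 0.0358128; B: 0.181995.
Posterior ∝ prior × likelihood. Numerator for A: 0.45·0.0358128 = 0.0161158.
Normalizing constant: 0.45·0.0358128 + 0.55·0.181995 = 0.116213.
P(A | observation) = 0.0161158 / 0.116213 = 0.138674.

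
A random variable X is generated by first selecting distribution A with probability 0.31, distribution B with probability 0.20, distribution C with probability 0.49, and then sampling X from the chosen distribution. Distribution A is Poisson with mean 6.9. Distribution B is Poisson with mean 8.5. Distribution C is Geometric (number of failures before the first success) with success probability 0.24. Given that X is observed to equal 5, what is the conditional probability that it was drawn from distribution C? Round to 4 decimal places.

Likelihoods P(X=5 | ·): A: 0.131351; B: 0.0752333; C: 0.0608526.
Posterior ∝ prior × likelihood. Numerator for C: 0.49·0.0608526 = 0.0298178.
Normalizing constant: 0.31·0.131351 + 0.2·0.0752333 + 0.49·0.0608526 = 0.0855832.
P(C | observation) = 0.0298178 / 0.0855832 = 0.348407.

0.3484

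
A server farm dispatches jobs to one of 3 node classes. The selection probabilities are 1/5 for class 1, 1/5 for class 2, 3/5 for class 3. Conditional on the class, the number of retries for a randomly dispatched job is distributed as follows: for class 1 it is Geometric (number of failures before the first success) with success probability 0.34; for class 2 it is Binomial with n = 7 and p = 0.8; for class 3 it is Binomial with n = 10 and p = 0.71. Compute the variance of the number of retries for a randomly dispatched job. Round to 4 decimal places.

6.6004

Per component, 1: μ=1.94118, E[X²]=9.47751; 2: μ=5.6, E[X²]=32.48; 3: μ=7.1, E[X²]=52.469.
E[X] = 0.2·1.94118 + 0.2·5.6 + 0.6·7.1 = 5.76824.
E[X²] = 0.2·9.47751 + 0.2·32.48 + 0.6·52.469 = 39.8729.
Var(X) = E[X²] − (E[X])² = 39.8729 − 33.2725 = 6.60036.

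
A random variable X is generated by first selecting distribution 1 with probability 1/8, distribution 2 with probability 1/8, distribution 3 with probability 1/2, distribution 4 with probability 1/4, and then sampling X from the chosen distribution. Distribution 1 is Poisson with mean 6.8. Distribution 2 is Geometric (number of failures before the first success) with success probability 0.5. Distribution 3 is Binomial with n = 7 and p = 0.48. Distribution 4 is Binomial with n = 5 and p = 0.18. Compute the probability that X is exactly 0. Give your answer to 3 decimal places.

0.160

Conditional on each component, P(X = 0): 1: 0.00111378; 2: 0.5; 3: 0.0102807; 4: 0.37074.
By total probability, P(X = 0) = 0.125·0.00111378 + 0.125·0.5 + 0.5·0.0102807 + 0.25·0.37074 = 0.160465.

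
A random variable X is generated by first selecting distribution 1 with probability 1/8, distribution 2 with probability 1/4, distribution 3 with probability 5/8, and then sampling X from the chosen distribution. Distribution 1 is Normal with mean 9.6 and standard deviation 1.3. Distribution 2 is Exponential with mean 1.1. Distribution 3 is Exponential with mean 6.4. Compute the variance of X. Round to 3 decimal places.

Per component, 1: μ=9.6, E[X²]=93.85; 2: μ=1.1, E[X²]=2.42; 3: μ=6.4, E[X²]=81.92.
E[X] = 0.125·9.6 + 0.25·1.1 + 0.625·6.4 = 5.475.
E[X²] = 0.125·93.85 + 0.25·2.42 + 0.625·81.92 = 63.5363.
Var(X) = E[X²] − (E[X])² = 63.5363 − 29.9756 = 33.5606.

33.561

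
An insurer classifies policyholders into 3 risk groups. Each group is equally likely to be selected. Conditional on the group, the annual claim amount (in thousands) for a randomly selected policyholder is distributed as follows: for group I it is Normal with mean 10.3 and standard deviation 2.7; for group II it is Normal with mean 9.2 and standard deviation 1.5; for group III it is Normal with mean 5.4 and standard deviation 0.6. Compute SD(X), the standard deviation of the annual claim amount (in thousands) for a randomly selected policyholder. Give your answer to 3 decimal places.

Per component, I: μ=10.3, E[X²]=113.38; II: μ=9.2, E[X²]=86.89; III: μ=5.4, E[X²]=29.52.
E[X] = 0.333333·10.3 + 0.333333·9.2 + 0.333333·5.4 = 8.3.
E[X²] = 0.333333·113.38 + 0.333333·86.89 + 0.333333·29.52 = 76.5967.
Var(X) = E[X²] − (E[X])² = 76.5967 − 68.89 = 7.70667.
SD(X) = √7.70667 = 2.77609.

2.776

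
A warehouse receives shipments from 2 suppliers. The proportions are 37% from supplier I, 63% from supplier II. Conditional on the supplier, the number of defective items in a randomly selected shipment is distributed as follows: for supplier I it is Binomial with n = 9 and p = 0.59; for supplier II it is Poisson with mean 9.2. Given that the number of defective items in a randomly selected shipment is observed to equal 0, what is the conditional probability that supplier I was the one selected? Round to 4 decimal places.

Likelihoods P(X=0 | ·): I: 0.000327382; II: 0.000101039.
Posterior ∝ prior × likelihood. Numerator for I: 0.37·0.000327382 = 0.000121131.
Normalizing constant: 0.37·0.000327382 + 0.63·0.000101039 = 0.000184786.
P(I | observation) = 0.000121131 / 0.000184786 = 0.655522.

0.6555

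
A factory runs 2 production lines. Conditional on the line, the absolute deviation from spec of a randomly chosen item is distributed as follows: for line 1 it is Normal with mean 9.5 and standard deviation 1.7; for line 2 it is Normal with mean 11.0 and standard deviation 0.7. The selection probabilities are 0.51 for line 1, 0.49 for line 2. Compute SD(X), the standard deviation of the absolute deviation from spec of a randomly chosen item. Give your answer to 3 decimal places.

1.509

Per component, 1: μ=9.5, E[X²]=93.14; 2: μ=11, E[X²]=121.49.
E[X] = 0.51·9.5 + 0.49·11 = 10.235.
E[X²] = 0.51·93.14 + 0.49·121.49 = 107.031.
Var(X) = E[X²] − (E[X])² = 107.031 − 104.755 = 2.27628.
SD(X) = √2.27628 = 1.50873.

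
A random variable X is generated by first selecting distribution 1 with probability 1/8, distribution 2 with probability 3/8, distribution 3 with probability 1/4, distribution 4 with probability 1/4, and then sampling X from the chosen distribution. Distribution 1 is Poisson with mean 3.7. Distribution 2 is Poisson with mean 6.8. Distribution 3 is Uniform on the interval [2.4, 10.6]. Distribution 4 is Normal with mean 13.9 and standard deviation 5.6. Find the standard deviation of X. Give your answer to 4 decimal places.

Per component, 1: μ=3.7, E[X²]=17.39; 2: μ=6.8, E[X²]=53.04; 3: μ=6.5, E[X²]=47.8533; 4: μ=13.9, E[X²]=224.57.
E[X] = 0.125·3.7 + 0.375·6.8 + 0.25·6.5 + 0.25·13.9 = 8.1125.
E[X²] = 0.125·17.39 + 0.375·53.04 + 0.25·47.8533 + 0.25·224.57 = 90.1696.
Var(X) = E[X²] − (E[X])² = 90.1696 − 65.8127 = 24.3569.
SD(X) = √24.3569 = 4.93527.

4.9353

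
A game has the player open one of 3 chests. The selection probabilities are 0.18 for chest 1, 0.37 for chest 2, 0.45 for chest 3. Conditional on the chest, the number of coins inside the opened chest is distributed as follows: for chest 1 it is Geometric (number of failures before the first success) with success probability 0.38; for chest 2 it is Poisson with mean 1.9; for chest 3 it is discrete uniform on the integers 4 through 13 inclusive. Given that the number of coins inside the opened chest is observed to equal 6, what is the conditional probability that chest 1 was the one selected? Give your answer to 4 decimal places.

0.0740

Likelihoods P(X=6 | ·): 1: 0.0215841; 2: 0.00977304; 3: 0.1.
Posterior ∝ prior × likelihood. Numerator for 1: 0.18·0.0215841 = 0.00388514.
Normalizing constant: 0.18·0.0215841 + 0.37·0.00977304 + 0.45·0.1 = 0.0525012.
P(1 | observation) = 0.00388514 / 0.0525012 = 0.074001.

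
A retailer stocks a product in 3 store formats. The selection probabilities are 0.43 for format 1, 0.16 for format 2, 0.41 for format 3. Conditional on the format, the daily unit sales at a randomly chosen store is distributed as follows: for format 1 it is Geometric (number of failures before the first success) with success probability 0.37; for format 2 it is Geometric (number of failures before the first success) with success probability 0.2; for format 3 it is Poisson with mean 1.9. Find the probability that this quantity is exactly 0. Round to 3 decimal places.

Conditional on each format, P(X = 0): 1: 0.37; 2: 0.2; 3: 0.149569.
By total probability, P(X = 0) = 0.43·0.37 + 0.16·0.2 + 0.41·0.149569 = 0.252423.

0.252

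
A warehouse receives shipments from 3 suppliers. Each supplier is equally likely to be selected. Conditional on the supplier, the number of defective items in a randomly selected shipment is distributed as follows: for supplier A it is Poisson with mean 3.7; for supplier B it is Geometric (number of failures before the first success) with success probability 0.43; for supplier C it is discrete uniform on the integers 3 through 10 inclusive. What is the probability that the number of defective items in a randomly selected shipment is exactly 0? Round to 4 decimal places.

Conditional on each supplier, P(X = 0): A: 0.0247235; B: 0.43; C: 0.
By total probability, P(X = 0) = 0.333333·0.0247235 + 0.333333·0.43 + 0.333333·0 = 0.151575.

0.1516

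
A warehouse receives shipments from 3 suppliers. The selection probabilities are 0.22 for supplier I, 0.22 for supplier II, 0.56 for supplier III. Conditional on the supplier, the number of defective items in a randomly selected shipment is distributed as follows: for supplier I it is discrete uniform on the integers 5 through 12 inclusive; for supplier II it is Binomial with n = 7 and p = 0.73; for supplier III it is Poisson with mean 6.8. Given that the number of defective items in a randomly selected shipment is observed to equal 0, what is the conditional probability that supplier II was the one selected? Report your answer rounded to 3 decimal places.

0.036

Likelihoods P(X=0 | ·): I: 0; II: 0.000104604; III: 0.00111378.
Posterior ∝ prior × likelihood. Numerator for II: 0.22·0.000104604 = 2.30128e-05.
Normalizing constant: 0.22·0 + 0.22·0.000104604 + 0.56·0.00111378 = 0.000646727.
P(II | observation) = 2.30128e-05 / 0.000646727 = 0.0355835.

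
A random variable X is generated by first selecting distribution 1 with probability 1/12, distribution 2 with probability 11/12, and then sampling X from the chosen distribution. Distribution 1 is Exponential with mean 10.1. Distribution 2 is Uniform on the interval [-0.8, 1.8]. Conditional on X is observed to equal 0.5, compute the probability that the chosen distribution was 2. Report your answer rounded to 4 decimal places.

Likelihoods f(0.5 | ·): 1: 0.0942278; 2: 0.384615.
Posterior ∝ prior × likelihood. Numerator for 2: 0.916667·0.384615 = 0.352564.
Normalizing constant: 0.0833333·0.0942278 + 0.916667·0.384615 = 0.360416.
P(2 | observation) = 0.352564 / 0.360416 = 0.978213.

0.9782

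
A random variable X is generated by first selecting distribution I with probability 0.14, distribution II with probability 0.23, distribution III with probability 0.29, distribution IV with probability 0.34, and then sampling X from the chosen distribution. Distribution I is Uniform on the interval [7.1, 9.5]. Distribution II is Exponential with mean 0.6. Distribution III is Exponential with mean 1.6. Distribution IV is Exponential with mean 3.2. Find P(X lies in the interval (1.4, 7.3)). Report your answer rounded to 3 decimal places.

Conditional on each component, P(1.4 < X < 7.3): I: 0.0833333; II: 0.0969668; III: 0.406426; IV: 0.543492.
By total probability, P(1.4 < X < 7.3) = 0.14·0.0833333 + 0.23·0.0969668 + 0.29·0.406426 + 0.34·0.543492 = 0.33662.

0.337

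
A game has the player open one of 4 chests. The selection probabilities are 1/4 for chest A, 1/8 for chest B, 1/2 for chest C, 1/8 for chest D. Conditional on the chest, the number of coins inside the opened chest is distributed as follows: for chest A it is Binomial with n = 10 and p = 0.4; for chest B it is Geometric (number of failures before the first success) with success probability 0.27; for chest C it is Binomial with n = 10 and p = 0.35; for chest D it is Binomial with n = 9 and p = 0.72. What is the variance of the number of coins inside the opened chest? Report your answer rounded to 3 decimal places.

Per component, A: μ=4, E[X²]=18.4; B: μ=2.7037, E[X²]=17.3237; C: μ=3.5, E[X²]=14.525; D: μ=6.48, E[X²]=43.8048.
E[X] = 0.25·4 + 0.125·2.7037 + 0.5·3.5 + 0.125·6.48 = 3.89796.
E[X²] = 0.25·18.4 + 0.125·17.3237 + 0.5·14.525 + 0.125·43.8048 = 19.5036.
Var(X) = E[X²] − (E[X])² = 19.5036 − 15.1941 = 4.30945.

4.309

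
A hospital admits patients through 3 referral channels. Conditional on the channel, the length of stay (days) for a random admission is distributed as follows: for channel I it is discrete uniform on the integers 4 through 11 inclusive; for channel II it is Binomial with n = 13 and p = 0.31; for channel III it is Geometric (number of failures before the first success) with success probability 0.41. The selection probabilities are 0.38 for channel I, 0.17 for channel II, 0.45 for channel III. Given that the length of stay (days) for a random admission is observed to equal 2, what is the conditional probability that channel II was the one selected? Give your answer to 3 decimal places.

Likelihoods P(X=2 | ·): I: 0; II: 0.12652; III: 0.142721.
Posterior ∝ prior × likelihood. Numerator for II: 0.17·0.12652 = 0.0215083.
Normalizing constant: 0.38·0 + 0.17·0.12652 + 0.45·0.142721 = 0.0857328.
P(II | observation) = 0.0215083 / 0.0857328 = 0.250876.

0.251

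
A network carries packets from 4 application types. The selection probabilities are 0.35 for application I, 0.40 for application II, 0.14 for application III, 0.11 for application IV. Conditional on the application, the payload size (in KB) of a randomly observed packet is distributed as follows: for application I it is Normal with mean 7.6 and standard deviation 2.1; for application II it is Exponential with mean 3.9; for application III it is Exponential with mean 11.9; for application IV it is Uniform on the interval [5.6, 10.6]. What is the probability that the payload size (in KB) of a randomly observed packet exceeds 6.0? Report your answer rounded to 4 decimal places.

0.5436

Conditional on each application, P(X > 6.0): I: 0.776942; II: 0.214711; III: 0.603988; IV: 0.92.
By total probability, P(X > 6.0) = 0.35·0.776942 + 0.4·0.214711 + 0.14·0.603988 + 0.11·0.92 = 0.543572.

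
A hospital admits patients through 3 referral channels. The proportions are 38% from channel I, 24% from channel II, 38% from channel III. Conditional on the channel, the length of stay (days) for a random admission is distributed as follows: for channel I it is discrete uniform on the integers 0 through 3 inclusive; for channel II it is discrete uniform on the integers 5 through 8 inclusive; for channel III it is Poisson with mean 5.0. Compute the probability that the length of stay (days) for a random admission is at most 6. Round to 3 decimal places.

Conditional on each channel, P(X ≤ 6): I: 1; II: 0.5; III: 0.762183.
By total probability, P(X ≤ 6) = 0.38·1 + 0.24·0.5 + 0.38·0.762183 = 0.78963.

0.790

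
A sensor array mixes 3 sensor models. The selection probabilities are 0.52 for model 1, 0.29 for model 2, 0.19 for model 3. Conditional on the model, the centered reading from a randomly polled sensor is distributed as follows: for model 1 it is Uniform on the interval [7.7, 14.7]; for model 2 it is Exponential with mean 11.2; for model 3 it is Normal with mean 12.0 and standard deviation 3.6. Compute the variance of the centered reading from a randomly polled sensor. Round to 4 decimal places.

Per component, 1: μ=11.2, E[X²]=129.523; 2: μ=11.2, E[X²]=250.88; 3: μ=12, E[X²]=156.96.
E[X] = 0.52·11.2 + 0.29·11.2 + 0.19·12 = 11.352.
E[X²] = 0.52·129.523 + 0.29·250.88 + 0.19·156.96 = 169.93.
Var(X) = E[X²] − (E[X])² = 169.93 − 128.868 = 41.0618.

41.0618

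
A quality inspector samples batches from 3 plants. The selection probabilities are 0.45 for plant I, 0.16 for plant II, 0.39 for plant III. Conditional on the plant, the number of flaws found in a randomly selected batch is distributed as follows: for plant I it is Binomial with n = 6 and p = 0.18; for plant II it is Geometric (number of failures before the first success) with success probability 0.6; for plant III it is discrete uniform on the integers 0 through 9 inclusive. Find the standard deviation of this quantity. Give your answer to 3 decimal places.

Per component, I: μ=1.08, E[X²]=2.052; II: μ=0.666667, E[X²]=1.55556; III: μ=4.5, E[X²]=28.5.
E[X] = 0.45·1.08 + 0.16·0.666667 + 0.39·4.5 = 2.34767.
E[X²] = 0.45·2.052 + 0.16·1.55556 + 0.39·28.5 = 12.2873.
Var(X) = E[X²] − (E[X])² = 12.2873 − 5.51154 = 6.77575.
SD(X) = √6.77575 = 2.60303.

2.603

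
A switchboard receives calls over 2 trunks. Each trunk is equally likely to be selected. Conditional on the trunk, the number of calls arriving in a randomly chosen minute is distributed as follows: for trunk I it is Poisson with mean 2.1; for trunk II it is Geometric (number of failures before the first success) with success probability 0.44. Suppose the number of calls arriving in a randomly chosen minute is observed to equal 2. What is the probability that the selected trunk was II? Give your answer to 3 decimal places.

0.338

Likelihoods P(X=2 | ·): I: 0.270016; II: 0.137984.
Posterior ∝ prior × likelihood. Numerator for II: 0.5·0.137984 = 0.068992.
Normalizing constant: 0.5·0.270016 + 0.5·0.137984 = 0.204.
P(II | observation) = 0.068992 / 0.204 = 0.338196.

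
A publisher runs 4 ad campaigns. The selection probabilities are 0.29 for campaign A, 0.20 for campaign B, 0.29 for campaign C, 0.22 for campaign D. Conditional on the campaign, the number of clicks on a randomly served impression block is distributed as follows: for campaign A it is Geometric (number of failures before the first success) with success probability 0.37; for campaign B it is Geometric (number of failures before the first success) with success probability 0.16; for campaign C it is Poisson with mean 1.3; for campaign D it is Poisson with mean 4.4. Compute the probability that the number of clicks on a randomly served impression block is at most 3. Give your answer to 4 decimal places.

Conditional on each campaign, P(X ≤ 3): A: 0.84247; B: 0.502129; C: 0.956905; D: 0.359448.
By total probability, P(X ≤ 3) = 0.29·0.84247 + 0.2·0.502129 + 0.29·0.956905 + 0.22·0.359448 = 0.701323.

0.7013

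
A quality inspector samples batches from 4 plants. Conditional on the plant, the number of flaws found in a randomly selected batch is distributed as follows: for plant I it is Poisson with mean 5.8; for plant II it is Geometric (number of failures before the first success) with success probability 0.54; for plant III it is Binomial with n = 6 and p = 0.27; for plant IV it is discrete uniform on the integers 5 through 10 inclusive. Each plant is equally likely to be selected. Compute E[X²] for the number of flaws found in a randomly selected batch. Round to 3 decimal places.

26.179

For each component E[X²] = Var + (mean)², giving I: 39.44; II: 2.30316; III: 3.807; IV: 59.1667.
Overall E[X²] = 0.25·39.44 + 0.25·2.30316 + 0.25·3.807 + 0.25·59.1667 = 26.1792.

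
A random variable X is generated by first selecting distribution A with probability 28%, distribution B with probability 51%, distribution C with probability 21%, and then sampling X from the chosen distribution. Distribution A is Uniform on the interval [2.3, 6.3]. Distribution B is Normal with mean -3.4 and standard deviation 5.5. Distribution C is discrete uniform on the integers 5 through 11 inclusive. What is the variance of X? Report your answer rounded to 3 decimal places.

Per component, A: μ=4.3, E[X²]=19.8233; B: μ=-3.4, E[X²]=41.81; C: μ=8, E[X²]=68.
E[X] = 0.28·4.3 + 0.51·-3.4 + 0.21·8 = 1.15.
E[X²] = 0.28·19.8233 + 0.51·41.81 + 0.21·68 = 41.1536.
Var(X) = E[X²] − (E[X])² = 41.1536 − 1.3225 = 39.8311.

39.831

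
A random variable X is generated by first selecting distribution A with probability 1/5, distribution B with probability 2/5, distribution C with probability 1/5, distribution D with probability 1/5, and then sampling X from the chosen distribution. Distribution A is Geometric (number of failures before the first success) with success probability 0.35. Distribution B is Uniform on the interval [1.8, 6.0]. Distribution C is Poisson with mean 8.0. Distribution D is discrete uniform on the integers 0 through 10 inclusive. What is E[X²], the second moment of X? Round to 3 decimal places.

For each component E[X²] = Var + (mean)², giving A: 8.7551; B: 16.68; C: 72; D: 35.
Overall E[X²] = 0.2·8.7551 + 0.4·16.68 + 0.2·72 + 0.2·35 = 29.823.

29.823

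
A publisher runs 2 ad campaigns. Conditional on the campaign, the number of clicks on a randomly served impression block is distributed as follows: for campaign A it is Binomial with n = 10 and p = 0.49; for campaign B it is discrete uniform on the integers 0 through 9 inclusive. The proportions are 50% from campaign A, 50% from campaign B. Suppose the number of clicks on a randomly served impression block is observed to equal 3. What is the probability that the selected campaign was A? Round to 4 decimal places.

0.5589

Likelihoods P(X=3 | ·): A: 0.126695; B: 0.1.
Posterior ∝ prior × likelihood. Numerator for A: 0.5·0.126695 = 0.0633477.
Normalizing constant: 0.5·0.126695 + 0.5·0.1 = 0.113348.
P(A | observation) = 0.0633477 / 0.113348 = 0.558879.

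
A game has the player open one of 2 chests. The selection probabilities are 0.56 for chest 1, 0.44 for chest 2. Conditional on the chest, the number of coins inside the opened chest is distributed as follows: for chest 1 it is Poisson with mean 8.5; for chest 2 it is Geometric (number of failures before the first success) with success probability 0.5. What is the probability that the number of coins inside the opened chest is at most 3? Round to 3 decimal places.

Conditional on each chest, P(X ≤ 3): 1: 0.0301091; 2: 0.9375.
By total probability, P(X ≤ 3) = 0.56·0.0301091 + 0.44·0.9375 = 0.429361.

0.429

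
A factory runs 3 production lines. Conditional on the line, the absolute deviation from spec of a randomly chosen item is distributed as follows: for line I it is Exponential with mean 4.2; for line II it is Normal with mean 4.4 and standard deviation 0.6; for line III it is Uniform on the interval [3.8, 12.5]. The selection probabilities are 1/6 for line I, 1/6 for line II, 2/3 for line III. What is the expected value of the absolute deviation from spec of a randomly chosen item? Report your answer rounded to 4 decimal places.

6.8667

Component means — I: 4.2; II: 4.4; III: 8.15.
E[X] = 0.166667·4.2 + 0.166667·4.4 + 0.666667·8.15 = 6.86667.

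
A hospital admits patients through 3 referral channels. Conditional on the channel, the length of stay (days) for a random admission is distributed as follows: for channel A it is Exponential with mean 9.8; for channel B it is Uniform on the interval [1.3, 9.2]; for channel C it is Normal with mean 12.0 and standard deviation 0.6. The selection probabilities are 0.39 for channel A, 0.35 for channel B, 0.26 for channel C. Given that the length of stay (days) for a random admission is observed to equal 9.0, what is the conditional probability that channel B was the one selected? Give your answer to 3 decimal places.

0.736

Likelihoods f(9.0 | ·): A: 0.0407317; B: 0.126582; C: 2.47787e-06.
Posterior ∝ prior × likelihood. Numerator for B: 0.35·0.126582 = 0.0443038.
Normalizing constant: 0.39·0.0407317 + 0.35·0.126582 + 0.26·2.47787e-06 = 0.0601898.
P(B | observation) = 0.0443038 / 0.0601898 = 0.736068.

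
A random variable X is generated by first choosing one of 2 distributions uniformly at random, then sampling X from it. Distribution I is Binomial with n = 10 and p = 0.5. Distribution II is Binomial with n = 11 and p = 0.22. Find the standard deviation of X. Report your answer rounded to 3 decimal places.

1.964

Per component, I: μ=5, E[X²]=27.5; II: μ=2.42, E[X²]=7.744.
E[X] = 0.5·5 + 0.5·2.42 = 3.71.
E[X²] = 0.5·27.5 + 0.5·7.744 = 17.622.
Var(X) = E[X²] − (E[X])² = 17.622 − 13.7641 = 3.8579.
SD(X) = √3.8579 = 1.96415.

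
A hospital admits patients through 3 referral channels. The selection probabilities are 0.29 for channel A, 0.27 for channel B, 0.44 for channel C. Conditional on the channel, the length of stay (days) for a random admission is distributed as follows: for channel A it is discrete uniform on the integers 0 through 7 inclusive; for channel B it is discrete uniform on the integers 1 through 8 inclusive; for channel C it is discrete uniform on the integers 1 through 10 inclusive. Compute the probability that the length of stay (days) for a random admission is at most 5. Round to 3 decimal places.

0.606

Conditional on each channel, P(X ≤ 5): A: 0.75; B: 0.625; C: 0.5.
By total probability, P(X ≤ 5) = 0.29·0.75 + 0.27·0.625 + 0.44·0.5 = 0.60625.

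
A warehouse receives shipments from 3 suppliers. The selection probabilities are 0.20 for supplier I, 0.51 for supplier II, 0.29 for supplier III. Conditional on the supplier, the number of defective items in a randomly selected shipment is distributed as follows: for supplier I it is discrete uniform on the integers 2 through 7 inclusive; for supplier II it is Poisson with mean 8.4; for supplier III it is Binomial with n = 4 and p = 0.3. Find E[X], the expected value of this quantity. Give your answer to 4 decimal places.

Component means — I: 4.5; II: 8.4; III: 1.2.
E[X] = 0.2·4.5 + 0.51·8.4 + 0.29·1.2 = 5.532.

5.5320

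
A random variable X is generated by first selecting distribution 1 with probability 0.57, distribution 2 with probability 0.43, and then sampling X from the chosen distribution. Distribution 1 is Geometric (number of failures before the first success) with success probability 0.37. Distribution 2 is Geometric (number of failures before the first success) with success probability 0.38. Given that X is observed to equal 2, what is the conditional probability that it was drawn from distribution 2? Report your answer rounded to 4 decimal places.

0.4287

Likelihoods P(X=2 | ·): 1: 0.146853; 2: 0.146072.
Posterior ∝ prior × likelihood. Numerator for 2: 0.43·0.146072 = 0.062811.
Normalizing constant: 0.57·0.146853 + 0.43·0.146072 = 0.146517.
P(2 | observation) = 0.062811 / 0.146517 = 0.428694.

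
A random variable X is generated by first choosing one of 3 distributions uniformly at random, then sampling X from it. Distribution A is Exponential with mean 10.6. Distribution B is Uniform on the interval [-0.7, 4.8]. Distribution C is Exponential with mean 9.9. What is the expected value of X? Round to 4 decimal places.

7.5167

Component means — A: 10.6; B: 2.05; C: 9.9.
E[X] = 0.333333·10.6 + 0.333333·2.05 + 0.333333·9.9 = 7.51667.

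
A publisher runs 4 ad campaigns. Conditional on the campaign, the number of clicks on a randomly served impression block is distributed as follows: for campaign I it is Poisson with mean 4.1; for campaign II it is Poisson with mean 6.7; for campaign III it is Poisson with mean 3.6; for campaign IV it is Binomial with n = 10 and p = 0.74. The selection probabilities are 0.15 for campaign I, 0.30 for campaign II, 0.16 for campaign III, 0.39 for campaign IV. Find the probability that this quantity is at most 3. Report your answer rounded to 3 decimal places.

Conditional on each campaign, P(X ≤ 3): I: 0.414182; II: 0.098808; III: 0.515216; IV: 0.0044618.
By total probability, P(X ≤ 3) = 0.15·0.414182 + 0.3·0.098808 + 0.16·0.515216 + 0.39·0.0044618 = 0.175944.

0.176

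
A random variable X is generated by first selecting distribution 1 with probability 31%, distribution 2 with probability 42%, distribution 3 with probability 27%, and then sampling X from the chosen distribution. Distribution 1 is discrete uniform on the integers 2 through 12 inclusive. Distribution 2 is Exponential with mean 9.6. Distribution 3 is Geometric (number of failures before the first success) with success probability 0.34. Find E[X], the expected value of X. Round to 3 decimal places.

Component means — 1: 7; 2: 9.6; 3: 1.94118.
E[X] = 0.31·7 + 0.42·9.6 + 0.27·1.94118 = 6.72612.

6.726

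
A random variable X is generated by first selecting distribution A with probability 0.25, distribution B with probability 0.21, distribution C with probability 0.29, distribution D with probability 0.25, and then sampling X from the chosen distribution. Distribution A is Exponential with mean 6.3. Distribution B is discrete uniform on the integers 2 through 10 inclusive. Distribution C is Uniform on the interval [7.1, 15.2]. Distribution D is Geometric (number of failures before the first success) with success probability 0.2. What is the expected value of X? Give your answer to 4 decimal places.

Component means — A: 6.3; B: 6; C: 11.15; D: 4.
E[X] = 0.25·6.3 + 0.21·6 + 0.29·11.15 + 0.25·4 = 7.0685.

7.0685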